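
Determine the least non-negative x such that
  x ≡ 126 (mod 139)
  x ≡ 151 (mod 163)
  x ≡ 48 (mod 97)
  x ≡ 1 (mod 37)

6837675

From x ≡ 126 (mod 139) write x = 126 + 139t. Substituting into x ≡ 151 (mod 163) gives 139t ≡ 25 (mod 163), and since 139⁻¹ ≡ 129 (mod 163), t ≡ 128. Hence x ≡ 126 + 139·128 = 17918 (mod 22657).
From x ≡ 17918 (mod 22657) write x = 17918 + 22657t. Substituting into x ≡ 48 (mod 97) gives 22657t ≡ 75 (mod 97), and since 56⁻¹ ≡ 26 (mod 97), t ≡ 10. Hence x ≡ 17918 + 22657·10 = 244488 (mod 2197729).
From x ≡ 244488 (mod 2197729) write x = 244488 + 2197729t. Substituting into x ≡ 1 (mod 37) gives 2197729t ≡ 9 (mod 37), and since 3⁻¹ ≡ 25 (mod 37), t ≡ 3. Hence x ≡ 244488 + 2197729·3 = 6837675 (mod 81315973).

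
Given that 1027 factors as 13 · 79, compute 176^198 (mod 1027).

Mod 13: 176 ≡ 7; by Fermat, exponent reduces to 198 mod 12 = 6; 7^6 ≡ 12 (mod 13).
Mod 79: 176 ≡ 18; by Fermat, exponent reduces to 198 mod 78 = 42; 18^42 ≡ 65 (mod 79).
Combine by CRT: x ≡ 12 (mod 13), x ≡ 65 (mod 79) ⇒ x ≡ 1013 (mod 1027).

1013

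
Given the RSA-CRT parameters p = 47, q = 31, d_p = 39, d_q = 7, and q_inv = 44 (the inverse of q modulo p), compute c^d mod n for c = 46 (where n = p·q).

m₁ = c^(d_p) mod p: c ≡ 46 (mod 47), and 46^39 mod 47 = 46.
m₂ = c^(d_q) mod q: c ≡ 15 (mod 31), and 15^7 mod 31 = 23.
h = q_inv·(m₁ − m₂) mod p = 44·(46 − 23) mod 47 = 25.
m = m₂ + h·q = 23 + 25·31 = 798.

798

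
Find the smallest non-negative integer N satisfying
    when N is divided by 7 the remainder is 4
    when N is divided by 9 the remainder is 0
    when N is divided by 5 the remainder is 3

18

From N ≡ 4 (mod 7) write N = 4 + 7t. Substituting into N ≡ 0 (mod 9) gives 7t ≡ 5 (mod 9), and since 7⁻¹ ≡ 4 (mod 9), t ≡ 2. Hence N ≡ 4 + 7·2 = 18 (mod 63).
From N ≡ 18 (mod 63) write N = 18 + 63t. Substituting into N ≡ 3 (mod 5) gives 63t ≡ 0 (mod 5), and since 3⁻¹ ≡ 2 (mod 5), t ≡ 0. Hence N ≡ 18 + 63·0 = 18 (mod 315).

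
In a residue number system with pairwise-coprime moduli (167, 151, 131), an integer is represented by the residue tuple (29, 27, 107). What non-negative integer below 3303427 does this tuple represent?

1207272

The moduli are pairwise coprime; N = 167·151·131 = 3303427.
N/167 = 19781; 19781 ≡ 75 (mod 167); 75·49 ≡ 1, so inverse 49.
N/151 = 21877; 21877 ≡ 133 (mod 151); 133·109 ≡ 1, so inverse 109.
N/131 = 25217; 25217 ≡ 65 (mod 131); 65·129 ≡ 1, so inverse 129.
x ≡ 29·19781·49 + 27·21877·109 + 107·25217·129 = 440563063.
440563063 mod 3303427 = 1207272.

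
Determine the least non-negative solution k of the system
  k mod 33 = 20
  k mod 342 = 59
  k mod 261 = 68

24341

gcd(33, 342) = 3 and 3 | (59 − 20), so the pair is consistent; merging gives k ≡ 1769 (mod 3762), where 3762 = lcm(33, 342).
gcd(3762, 261) = 9 and 9 | (68 − 1769), so the pair is consistent; merging gives k ≡ 24341 (mod 109098), where 109098 = lcm(3762, 261).
The solution is unique modulo lcm(33, 342, 261) = 109098.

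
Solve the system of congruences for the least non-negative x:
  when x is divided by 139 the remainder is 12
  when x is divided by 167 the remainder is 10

From x ≡ 12 (mod 139) write x = 12 + 139t. Substituting into x ≡ 10 (mod 167) gives 139t ≡ 165 (mod 167), and since 139⁻¹ ≡ 161 (mod 167), t ≡ 12. Hence x ≡ 12 + 139·12 = 1680 (mod 23213).

1680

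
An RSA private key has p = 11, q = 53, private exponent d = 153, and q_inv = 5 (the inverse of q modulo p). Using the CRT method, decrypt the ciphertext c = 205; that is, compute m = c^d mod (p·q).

354

d_p = d mod (p−1) = 153 mod 10 = 3; d_q = d mod (q−1) = 49.
m₁ = c^(d_p) mod p: c ≡ 7 (mod 11), and 7^3 mod 11 = 2.
m₂ = c^(d_q) mod q: c ≡ 46 (mod 53), and 46^49 mod 53 = 36.
h = q_inv·(m₁ − m₂) mod p = 5·(2 − 36) mod 11 = 6.
m = m₂ + h·q = 36 + 6·53 = 354.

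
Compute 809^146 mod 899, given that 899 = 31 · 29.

Mod 31: 809 ≡ 3; by Fermat, exponent reduces to 146 mod 30 = 26; 3^26 ≡ 18 (mod 31).
Mod 29: 809 ≡ 26; by Fermat, exponent reduces to 146 mod 28 = 6; 26^6 ≡ 4 (mod 29).
Combine by CRT: x ≡ 18 (mod 31), x ≡ 4 (mod 29) ⇒ x ≡ 700 (mod 899).

700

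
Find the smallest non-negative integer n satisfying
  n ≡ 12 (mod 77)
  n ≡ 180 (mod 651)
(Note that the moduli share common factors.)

gcd(77, 651) = 7 and 7 | (180 − 12), so the pair is consistent; merging gives n ≡ 2784 (mod 7161), where 7161 = lcm(77, 651).
The solution is unique modulo lcm(77, 651) = 7161.

2784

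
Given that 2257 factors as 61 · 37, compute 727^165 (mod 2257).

2197

Mod 61: 727 ≡ 56; by Fermat, exponent reduces to 165 mod 60 = 45; 56^45 ≡ 1 (mod 61).
Mod 37: 727 ≡ 24; by Fermat, exponent reduces to 165 mod 36 = 21; 24^21 ≡ 14 (mod 37).
Combine by CRT: x ≡ 1 (mod 61), x ≡ 14 (mod 37) ⇒ x ≡ 2197 (mod 2257).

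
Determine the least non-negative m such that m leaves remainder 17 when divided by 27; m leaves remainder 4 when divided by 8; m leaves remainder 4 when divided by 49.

10196

From m ≡ 17 (mod 27) write m = 17 + 27t. Substituting into m ≡ 4 (mod 8) gives 27t ≡ 3 (mod 8), and since 3⁻¹ ≡ 3 (mod 8), t ≡ 1. Hence m ≡ 17 + 27·1 = 44 (mod 216).
From m ≡ 44 (mod 216) write m = 44 + 216t. Substituting into m ≡ 4 (mod 49) gives 216t ≡ 9 (mod 49), and since 20⁻¹ ≡ 27 (mod 49), t ≡ 47. Hence m ≡ 44 + 216·47 = 10196 (mod 10584).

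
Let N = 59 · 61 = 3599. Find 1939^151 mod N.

Mod 59: 1939 ≡ 51; by Fermat, exponent reduces to 151 mod 58 = 35; 51^35 ≡ 7 (mod 59).
Mod 61: 1939 ≡ 48; by Fermat, exponent reduces to 151 mod 60 = 31; 48^31 ≡ 48 (mod 61).
Combine by CRT: x ≡ 7 (mod 59), x ≡ 48 (mod 61) ⇒ x ≡ 597 (mod 3599).

597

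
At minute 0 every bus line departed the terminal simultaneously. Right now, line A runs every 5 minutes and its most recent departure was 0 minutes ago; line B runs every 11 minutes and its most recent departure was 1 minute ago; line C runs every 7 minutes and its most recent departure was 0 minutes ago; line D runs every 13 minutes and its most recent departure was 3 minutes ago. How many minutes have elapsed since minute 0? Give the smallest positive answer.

The moduli are pairwise coprime; N = 5·11·7·13 = 5005.
N/5 = 1001; 1001 ≡ 1 (mod 5), inverse 1.
N/11 = 455; 455 ≡ 4 (mod 11); 4·3 ≡ 1, so inverse 3.
N/7 = 715; 715 ≡ 1 (mod 7), inverse 1.
N/13 = 385; 385 ≡ 8 (mod 13); 8·5 ≡ 1, so inverse 5.
t ≡ 0·1001·1 + 1·455·3 + 0·715·1 + 3·385·5 = 7140.
7140 mod 5005 = 2135.

2135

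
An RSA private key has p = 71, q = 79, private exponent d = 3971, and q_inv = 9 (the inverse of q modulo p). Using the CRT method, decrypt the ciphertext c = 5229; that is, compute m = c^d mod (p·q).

d_p = d mod (p−1) = 3971 mod 70 = 51; d_q = d mod (q−1) = 71.
m₁ = c^(d_p) mod p: c ≡ 46 (mod 71), and 46^51 mod 71 = 46.
m₂ = c^(d_q) mod q: c ≡ 15 (mod 79), and 15^71 mod 79 = 69.
h = q_inv·(m₁ − m₂) mod p = 9·(46 − 69) mod 71 = 6.
m = m₂ + h·q = 69 + 6·79 = 543.

543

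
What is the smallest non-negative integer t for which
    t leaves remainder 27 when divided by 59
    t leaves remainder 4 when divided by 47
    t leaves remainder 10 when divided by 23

5691

The moduli are pairwise coprime; N = 59·47·23 = 63779.
N/59 = 1081; 1081 ≡ 19 (mod 59); 19·28 ≡ 1, so inverse 28.
N/47 = 1357; 1357 ≡ 41 (mod 47); 41·39 ≡ 1, so inverse 39.
N/23 = 2773; 2773 ≡ 13 (mod 23); 13·16 ≡ 1, so inverse 16.
t ≡ 27·1081·28 + 4·1357·39 + 10·2773·16 = 1472608.
1472608 mod 63779 = 5691.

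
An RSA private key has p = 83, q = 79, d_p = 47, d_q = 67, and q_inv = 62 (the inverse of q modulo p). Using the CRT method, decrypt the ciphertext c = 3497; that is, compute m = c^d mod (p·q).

2416

m₁ = c^(d_p) mod p: c ≡ 11 (mod 83), and 11^47 mod 83 = 9.
m₂ = c^(d_q) mod q: c ≡ 21 (mod 79), and 21^67 mod 79 = 46.
h = q_inv·(m₁ − m₂) mod p = 62·(9 − 46) mod 83 = 30.
m = m₂ + h·q = 46 + 30·79 = 2416.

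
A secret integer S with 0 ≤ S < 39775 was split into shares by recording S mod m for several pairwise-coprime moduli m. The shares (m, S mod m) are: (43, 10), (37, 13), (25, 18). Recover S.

The moduli are pairwise coprime; N = 43·37·25 = 39775.
N/43 = 925; 925 ≡ 22 (mod 43); 22·2 ≡ 1, so inverse 2.
N/37 = 1075; 1075 ≡ 2 (mod 37); 2·19 ≡ 1, so inverse 19.
N/25 = 1591; 1591 ≡ 16 (mod 25); 16·11 ≡ 1, so inverse 11.
S ≡ 10·925·2 + 13·1075·19 + 18·1591·11 = 599043.
599043 mod 39775 = 2418.

2418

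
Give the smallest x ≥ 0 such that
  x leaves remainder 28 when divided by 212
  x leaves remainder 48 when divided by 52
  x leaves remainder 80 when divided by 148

Combine the congruences pairwise.
gcd(212, 52) = 4 and 4 | (48 − 28), so the pair is consistent; merging gives x ≡ 1088 (mod 2756), where 2756 = lcm(212, 52).
gcd(2756, 148) = 4 and 4 | (80 − 1088), so the pair is consistent; merging gives x ≡ 50696 (mod 101972), where 101972 = lcm(2756, 148).
The solution is unique modulo lcm(212, 52, 148) = 101972.

50696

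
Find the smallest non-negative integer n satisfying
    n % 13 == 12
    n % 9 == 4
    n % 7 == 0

805

The moduli are pairwise coprime; M = 13·9·7 = 819.
M/13 = 63; 63 ≡ 11 (mod 13); 11·6 ≡ 1, so inverse 6.
M/9 = 91; 91 ≡ 1 (mod 9), inverse 1.
M/7 = 117; 117 ≡ 5 (mod 7); 5·3 ≡ 1, so inverse 3.
n ≡ 12·63·6 + 4·91·1 + 0·117·3 = 4900.
4900 mod 819 = 805.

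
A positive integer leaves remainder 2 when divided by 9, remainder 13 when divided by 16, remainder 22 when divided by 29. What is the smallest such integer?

1037

From m ≡ 2 (mod 9) write m = 2 + 9t. Substituting into m ≡ 13 (mod 16) gives 9t ≡ 11 (mod 16), and since 9⁻¹ ≡ 9 (mod 16), t ≡ 3. Hence m ≡ 2 + 9·3 = 29 (mod 144).
From m ≡ 29 (mod 144) write m = 29 + 144t. Substituting into m ≡ 22 (mod 29) gives 144t ≡ 22 (mod 29), and since 28⁻¹ ≡ 28 (mod 29), t ≡ 7. Hence m ≡ 29 + 144·7 = 1037 (mod 4176).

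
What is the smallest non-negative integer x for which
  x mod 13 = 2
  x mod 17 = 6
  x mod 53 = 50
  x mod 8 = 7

34023

Combine the congruences pairwise.
From x ≡ 2 (mod 13) write x = 2 + 13t. Substituting into x ≡ 6 (mod 17) gives 13t ≡ 4 (mod 17), and since 13⁻¹ ≡ 4 (mod 17), t ≡ 16. Hence x ≡ 2 + 13·16 = 210 (mod 221).
From x ≡ 210 (mod 221) write x = 210 + 221t. Substituting into x ≡ 50 (mod 53) gives 221t ≡ 52 (mod 53), and since 9⁻¹ ≡ 6 (mod 53), t ≡ 47. Hence x ≡ 210 + 221·47 = 10597 (mod 11713).
From x ≡ 10597 (mod 11713) write x = 10597 + 11713t. Substituting into x ≡ 7 (mod 8) gives 11713t ≡ 2 (mod 8), and since 1⁻¹ ≡ 1 (mod 8), t ≡ 2. Hence x ≡ 10597 + 11713·2 = 34023 (mod 93704).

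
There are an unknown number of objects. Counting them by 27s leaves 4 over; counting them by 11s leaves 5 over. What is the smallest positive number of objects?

Combine the congruences pairwise.
From N ≡ 4 (mod 27) write N = 4 + 27t. Substituting into N ≡ 5 (mod 11) gives 27t ≡ 1 (mod 11), and since 5⁻¹ ≡ 9 (mod 11), t ≡ 9. Hence N ≡ 4 + 27·9 = 247 (mod 297).

247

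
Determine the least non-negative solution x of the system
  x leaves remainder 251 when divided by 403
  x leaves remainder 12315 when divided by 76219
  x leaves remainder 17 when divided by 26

gcd(403, 76219) = 13 and 13 | (12315 − 251), so the pair is consistent; merging gives x ≡ 1231819 (mod 2362789), where 2362789 = lcm(403, 76219).
gcd(2362789, 26) = 13 and 13 | (17 − 1231819), so the pair is consistent; merging gives x ≡ 1231819 (mod 4725578), where 4725578 = lcm(2362789, 26).
The solution is unique modulo lcm(403, 76219, 26) = 4725578.

1231819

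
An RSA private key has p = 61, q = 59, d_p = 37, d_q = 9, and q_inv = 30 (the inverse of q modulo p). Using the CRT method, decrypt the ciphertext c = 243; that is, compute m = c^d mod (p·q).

2622

m₁ = c^(d_p) mod p: c ≡ 60 (mod 61), and 60^37 mod 61 = 60.
m₂ = c^(d_q) mod q: c ≡ 7 (mod 59), and 7^9 mod 59 = 26.
h = q_inv·(m₁ − m₂) mod p = 30·(60 − 26) mod 61 = 44.
m = m₂ + h·q = 26 + 44·59 = 2622.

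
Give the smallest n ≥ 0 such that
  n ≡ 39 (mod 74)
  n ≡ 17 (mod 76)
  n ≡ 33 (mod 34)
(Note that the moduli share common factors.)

gcd(74, 76) = 2 and 2 | (17 − 39), so the pair is consistent; merging gives n ≡ 853 (mod 2812), where 2812 = lcm(74, 76).
gcd(2812, 34) = 2 and 2 | (33 − 853), so the pair is consistent; merging gives n ≡ 40221 (mod 47804), where 47804 = lcm(2812, 34).
The solution is unique modulo lcm(74, 76, 34) = 47804.

40221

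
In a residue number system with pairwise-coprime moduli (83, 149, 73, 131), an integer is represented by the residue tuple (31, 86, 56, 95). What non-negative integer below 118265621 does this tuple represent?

112009942

The moduli are pairwise coprime; N = 83·149·73·131 = 118265621.
N/83 = 1424887; 1424887 ≡ 26 (mod 83); 26·16 ≡ 1, so inverse 16.
N/149 = 793729; 793729 ≡ 6 (mod 149); 6·25 ≡ 1, so inverse 25.
N/73 = 1620077; 1620077 ≡ 61 (mod 73); 61·6 ≡ 1, so inverse 6.
N/131 = 902791; 902791 ≡ 70 (mod 131); 70·73 ≡ 1, so inverse 73.
x ≡ 31·1424887·16 + 86·793729·25 + 56·1620077·6 + 95·902791·73 = 9218462759.
9218462759 mod 118265621 = 112009942.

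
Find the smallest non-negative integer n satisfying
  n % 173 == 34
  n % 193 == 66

6435

From n ≡ 34 (mod 173) write n = 34 + 173t. Substituting into n ≡ 66 (mod 193) gives 173t ≡ 32 (mod 193), and since 173⁻¹ ≡ 164 (mod 193), t ≡ 37. Hence n ≡ 34 + 173·37 = 6435 (mod 33389).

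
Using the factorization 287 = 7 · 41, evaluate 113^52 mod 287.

Mod 7: 113 ≡ 1; by Fermat, exponent reduces to 52 mod 6 = 4; 1^4 ≡ 1 (mod 7).
Mod 41: 113 ≡ 31; by Fermat, exponent reduces to 52 mod 40 = 12; 31^12 ≡ 18 (mod 41).
Combine by CRT: x ≡ 1 (mod 7), x ≡ 18 (mod 41) ⇒ x ≡ 141 (mod 287).

141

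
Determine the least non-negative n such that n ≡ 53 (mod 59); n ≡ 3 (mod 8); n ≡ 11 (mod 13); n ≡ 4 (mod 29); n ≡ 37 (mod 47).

7866051

The moduli are pairwise coprime; M = 59·8·13·29·47 = 8363368.
M/59 = 141752; 141752 ≡ 34 (mod 59); 34·33 ≡ 1, so inverse 33.
M/8 = 1045421; 1045421 ≡ 5 (mod 8); 5·5 ≡ 1, so inverse 5.
M/13 = 643336; 643336 ≡ 5 (mod 13); 5·8 ≡ 1, so inverse 8.
M/29 = 288392; 288392 ≡ 16 (mod 29); 16·20 ≡ 1, so inverse 20.
M/47 = 177944; 177944 ≡ 2 (mod 47); 2·24 ≡ 1, so inverse 24.
n ≡ 53·141752·33 + 3·1045421·5 + 11·643336·8 + 4·288392·20 + 37·177944·24 = 501304763.
501304763 mod 8363368 = 7866051.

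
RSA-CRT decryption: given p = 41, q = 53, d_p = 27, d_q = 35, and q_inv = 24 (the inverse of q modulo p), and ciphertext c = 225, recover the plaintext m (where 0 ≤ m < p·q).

m₁ = c^(d_p) mod p: c ≡ 20 (mod 41), and 20^27 mod 41 = 8.
m₂ = c^(d_q) mod q: c ≡ 13 (mod 53), and 13^35 mod 53 = 44.
h = q_inv·(m₁ − m₂) mod p = 24·(8 − 44) mod 41 = 38.
m = m₂ + h·q = 44 + 38·53 = 2058.

2058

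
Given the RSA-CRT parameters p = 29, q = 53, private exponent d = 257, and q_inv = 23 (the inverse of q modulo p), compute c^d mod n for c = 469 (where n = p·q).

109

d_p = d mod (p−1) = 257 mod 28 = 5; d_q = d mod (q−1) = 49.
m₁ = c^(d_p) mod p: c ≡ 5 (mod 29), and 5^5 mod 29 = 22.
m₂ = c^(d_q) mod q: c ≡ 45 (mod 53), and 45^49 mod 53 = 3.
h = q_inv·(m₁ − m₂) mod p = 23·(22 − 3) mod 29 = 2.
m = m₂ + h·q = 3 + 2·53 = 109.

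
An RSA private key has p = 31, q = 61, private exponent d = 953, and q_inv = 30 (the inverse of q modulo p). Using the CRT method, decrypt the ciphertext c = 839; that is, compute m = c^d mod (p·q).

d_p = d mod (p−1) = 953 mod 30 = 23; d_q = d mod (q−1) = 53.
m₁ = c^(d_p) mod p: c ≡ 2 (mod 31), and 2^23 mod 31 = 8.
m₂ = c^(d_q) mod q: c ≡ 46 (mod 61), and 46^53 mod 61 = 36.
h = q_inv·(m₁ − m₂) mod p = 30·(8 − 36) mod 31 = 28.
m = m₂ + h·q = 36 + 28·61 = 1744.

1744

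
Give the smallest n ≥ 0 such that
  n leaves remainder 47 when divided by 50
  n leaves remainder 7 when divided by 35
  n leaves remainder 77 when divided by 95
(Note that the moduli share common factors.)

gcd(50, 35) = 5 and 5 | (7 − 47), so the pair is consistent; merging gives n ≡ 147 (mod 350), where 350 = lcm(50, 35).
gcd(350, 95) = 5 and 5 | (77 − 147), so the pair is consistent; merging gives n ≡ 5397 (mod 6650), where 6650 = lcm(350, 95).
The solution is unique modulo lcm(50, 35, 95) = 6650.

5397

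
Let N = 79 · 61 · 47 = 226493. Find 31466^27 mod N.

Mod 79: 31466 ≡ 24; 24^27 ≡ 78 (mod 79).
Mod 61: 31466 ≡ 51; 51^27 ≡ 28 (mod 61).
Mod 47: 31466 ≡ 23; 23^27 ≡ 44 (mod 47).
Combine by CRT: x ≡ 78 (mod 79), x ≡ 28 (mod 61), x ≡ 44 (mod 47) ⇒ x ≡ 159421 (mod 226493).

159421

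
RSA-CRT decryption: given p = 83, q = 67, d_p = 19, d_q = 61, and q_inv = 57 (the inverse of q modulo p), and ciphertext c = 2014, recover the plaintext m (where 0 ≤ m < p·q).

1400

m₁ = c^(d_p) mod p: c ≡ 22 (mod 83), and 22^19 mod 83 = 72.
m₂ = c^(d_q) mod q: c ≡ 4 (mod 67), and 4^61 mod 67 = 60.
h = q_inv·(m₁ − m₂) mod p = 57·(72 − 60) mod 83 = 20.
m = m₂ + h·q = 60 + 20·67 = 1400.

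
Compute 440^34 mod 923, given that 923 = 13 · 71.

Mod 13: 440 ≡ 11; by Fermat, exponent reduces to 34 mod 12 = 10; 11^10 ≡ 10 (mod 13).
Mod 71: 440 ≡ 14; 14^34 ≡ 5 (mod 71).
Combine by CRT: x ≡ 10 (mod 13), x ≡ 5 (mod 71) ⇒ x ≡ 218 (mod 923).

218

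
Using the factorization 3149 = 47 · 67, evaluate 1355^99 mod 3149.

Mod 47: 1355 ≡ 39; by Fermat, exponent reduces to 99 mod 46 = 7; 39^7 ≡ 35 (mod 47).
Mod 67: 1355 ≡ 15; by Fermat, exponent reduces to 99 mod 66 = 33; 15^33 ≡ 1 (mod 67).
Combine by CRT: x ≡ 35 (mod 47), x ≡ 1 (mod 67) ⇒ x ≡ 2949 (mod 3149).

2949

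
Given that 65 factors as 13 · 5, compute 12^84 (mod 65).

Mod 13: 12 ≡ 12; since 12 | 84, by Fermat 12^84 ≡ 1 (mod 13).
Mod 5: 12 ≡ 2; since 4 | 84, by Fermat 2^84 ≡ 1 (mod 5).
Combine by CRT: x ≡ 1 (mod 13), x ≡ 1 (mod 5) ⇒ x ≡ 1 (mod 65).

1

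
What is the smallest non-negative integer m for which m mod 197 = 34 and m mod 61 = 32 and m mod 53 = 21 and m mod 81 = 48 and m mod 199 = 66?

The moduli are pairwise coprime; N = 197·61·53·81·199 = 10266207219.
N/197 = 52112727; 52112727 ≡ 120 (mod 197); 120·110 ≡ 1, so inverse 110.
N/61 = 168298479; 168298479 ≡ 28 (mod 61); 28·24 ≡ 1, so inverse 24.
N/53 = 193702023; 193702023 ≡ 8 (mod 53); 8·20 ≡ 1, so inverse 20.
N/81 = 126743299; 126743299 ≡ 7 (mod 81); 7·58 ≡ 1, so inverse 58.
N/199 = 51588981; 51588981 ≡ 22 (mod 199); 22·190 ≡ 1, so inverse 190.
m ≡ 34·52112727·110 + 32·168298479·24 + 21·193702023·20 + 48·126743299·58 + 66·51588981·190 = 1405288846668.
1405288846668 mod 10266207219 = 9084664884.

9084664884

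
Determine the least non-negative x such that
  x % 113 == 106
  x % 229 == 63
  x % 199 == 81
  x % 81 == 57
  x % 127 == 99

From x ≡ 106 (mod 113) write x = 106 + 113t. Substituting into x ≡ 63 (mod 229) gives 113t ≡ 186 (mod 229), and since 113⁻¹ ≡ 152 (mod 229), t ≡ 105. Hence x ≡ 106 + 113·105 = 11971 (mod 25877).
From x ≡ 11971 (mod 25877) write x = 11971 + 25877t. Substituting into x ≡ 81 (mod 199) gives 25877t ≡ 50 (mod 199), and since 7⁻¹ ≡ 57 (mod 199), t ≡ 64. Hence x ≡ 11971 + 25877·64 = 1668099 (mod 5149523).
From x ≡ 1668099 (mod 5149523) write x = 1668099 + 5149523t. Substituting into x ≡ 57 (mod 81) gives 5149523t ≡ 72 (mod 81), and since 29⁻¹ ≡ 14 (mod 81), t ≡ 36. Hence x ≡ 1668099 + 5149523·36 = 187050927 (mod 417111363).
From x ≡ 187050927 (mod 417111363) write x = 187050927 + 417111363t. Substituting into x ≡ 99 (mod 127) gives 417111363t ≡ 106 (mod 127), and since 56⁻¹ ≡ 93 (mod 127), t ≡ 79. Hence x ≡ 187050927 + 417111363·79 = 33138848604 (mod 52973143101).

33138848604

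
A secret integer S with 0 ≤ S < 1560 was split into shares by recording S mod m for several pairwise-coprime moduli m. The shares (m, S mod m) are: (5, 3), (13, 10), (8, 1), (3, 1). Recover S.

From S ≡ 3 (mod 5) write S = 3 + 5t. Substituting into S ≡ 10 (mod 13) gives 5t ≡ 7 (mod 13), and since 5⁻¹ ≡ 8 (mod 13), t ≡ 4. Hence S ≡ 3 + 5·4 = 23 (mod 65).
From S ≡ 23 (mod 65) write S = 23 + 65t. Substituting into S ≡ 1 (mod 8) gives 65t ≡ 2 (mod 8), and since 1⁻¹ ≡ 1 (mod 8), t ≡ 2. Hence S ≡ 23 + 65·2 = 153 (mod 520).
From S ≡ 153 (mod 520) write S = 153 + 520t. Substituting into S ≡ 1 (mod 3) gives 520t ≡ 1 (mod 3), and since 1⁻¹ ≡ 1 (mod 3), t ≡ 1. Hence S ≡ 153 + 520·1 = 673 (mod 1560).

673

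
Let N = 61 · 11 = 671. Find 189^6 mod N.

174

Mod 61: 189 ≡ 6; 6^6 ≡ 52 (mod 61).
Mod 11: 189 ≡ 2; 2^6 ≡ 9 (mod 11).
Combine by CRT: x ≡ 52 (mod 61), x ≡ 9 (mod 11) ⇒ x ≡ 174 (mod 671).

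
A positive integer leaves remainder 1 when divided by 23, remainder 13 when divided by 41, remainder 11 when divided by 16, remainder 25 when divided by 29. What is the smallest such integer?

The moduli are pairwise coprime; M = 23·41·16·29 = 437552.
M/23 = 19024; 19024 ≡ 3 (mod 23); 3·8 ≡ 1, so inverse 8.
M/41 = 10672; 10672 ≡ 12 (mod 41); 12·24 ≡ 1, so inverse 24.
M/16 = 27347; 27347 ≡ 3 (mod 16); 3·11 ≡ 1, so inverse 11.
M/29 = 15088; 15088 ≡ 8 (mod 29); 8·11 ≡ 1, so inverse 11.
N ≡ 1·19024·8 + 13·10672·24 + 11·27347·11 + 25·15088·11 = 10940043.
10940043 mod 437552 = 1243.

1243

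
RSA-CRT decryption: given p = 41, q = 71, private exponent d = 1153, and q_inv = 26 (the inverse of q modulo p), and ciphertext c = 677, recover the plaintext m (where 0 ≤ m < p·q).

784

d_p = d mod (p−1) = 1153 mod 40 = 33; d_q = d mod (q−1) = 33.
m₁ = c^(d_p) mod p: c ≡ 21 (mod 41), and 21^33 mod 41 = 5.
m₂ = c^(d_q) mod q: c ≡ 38 (mod 71), and 38^33 mod 71 = 3.
h = q_inv·(m₁ − m₂) mod p = 26·(5 − 3) mod 41 = 11.
m = m₂ + h·q = 3 + 11·71 = 784.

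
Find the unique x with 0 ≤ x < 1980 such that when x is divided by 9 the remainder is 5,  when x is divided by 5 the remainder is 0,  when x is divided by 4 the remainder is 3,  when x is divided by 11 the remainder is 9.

The moduli are pairwise coprime; N = 9·5·4·11 = 1980.
N/9 = 220; 220 ≡ 4 (mod 9); 4·7 ≡ 1, so inverse 7.
N/5 = 396; 396 ≡ 1 (mod 5), inverse 1.
N/4 = 495; 495 ≡ 3 (mod 4); 3·3 ≡ 1, so inverse 3.
N/11 = 180; 180 ≡ 4 (mod 11); 4·3 ≡ 1, so inverse 3.
x ≡ 5·220·7 + 0·396·1 + 3·495·3 + 9·180·3 = 17015.
17015 mod 1980 = 1175.

1175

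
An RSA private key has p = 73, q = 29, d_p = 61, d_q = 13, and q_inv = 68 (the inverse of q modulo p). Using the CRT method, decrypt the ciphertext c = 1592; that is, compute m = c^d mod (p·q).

m₁ = c^(d_p) mod p: c ≡ 59 (mod 73), and 59^61 mod 73 = 20.
m₂ = c^(d_q) mod q: c ≡ 26 (mod 29), and 26^13 mod 29 = 10.
h = q_inv·(m₁ − m₂) mod p = 68·(20 − 10) mod 73 = 23.
m = m₂ + h·q = 10 + 23·29 = 677.

677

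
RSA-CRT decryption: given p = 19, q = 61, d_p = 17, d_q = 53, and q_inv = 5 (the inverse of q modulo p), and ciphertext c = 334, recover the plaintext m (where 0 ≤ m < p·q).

387

m₁ = c^(d_p) mod p: c ≡ 11 (mod 19), and 11^17 mod 19 = 7.
m₂ = c^(d_q) mod q: c ≡ 29 (mod 61), and 29^53 mod 61 = 21.
h = q_inv·(m₁ − m₂) mod p = 5·(7 − 21) mod 19 = 6.
m = m₂ + h·q = 21 + 6·61 = 387.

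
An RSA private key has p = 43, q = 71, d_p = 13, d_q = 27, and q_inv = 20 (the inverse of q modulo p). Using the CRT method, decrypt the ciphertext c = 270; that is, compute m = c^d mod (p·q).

m₁ = c^(d_p) mod p: c ≡ 12 (mod 43), and 12^13 mod 43 = 3.
m₂ = c^(d_q) mod q: c ≡ 57 (mod 71), and 57^27 mod 71 = 54.
h = q_inv·(m₁ − m₂) mod p = 20·(3 − 54) mod 43 = 12.
m = m₂ + h·q = 54 + 12·71 = 906.

906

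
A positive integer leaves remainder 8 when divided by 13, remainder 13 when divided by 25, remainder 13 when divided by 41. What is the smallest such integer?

9238

Combine the congruences pairwise.
From N ≡ 8 (mod 13) write N = 8 + 13t. Substituting into N ≡ 13 (mod 25) gives 13t ≡ 5 (mod 25), and since 13⁻¹ ≡ 2 (mod 25), t ≡ 10. Hence N ≡ 8 + 13·10 = 138 (mod 325).
From N ≡ 138 (mod 325) write N = 138 + 325t. Substituting into N ≡ 13 (mod 41) gives 325t ≡ 39 (mod 41), and since 38⁻¹ ≡ 27 (mod 41), t ≡ 28. Hence N ≡ 138 + 325·28 = 9238 (mod 13325).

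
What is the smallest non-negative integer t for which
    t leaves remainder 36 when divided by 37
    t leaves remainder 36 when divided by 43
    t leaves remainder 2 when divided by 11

4809

Combine the congruences pairwise.
From t ≡ 36 (mod 37) write t = 36 + 37s. Substituting into t ≡ 36 (mod 43) gives 37s ≡ 0 (mod 43), and since 37⁻¹ ≡ 7 (mod 43), s ≡ 0. Hence t ≡ 36 + 37·0 = 36 (mod 1591).
From t ≡ 36 (mod 1591) write t = 36 + 1591s. Substituting into t ≡ 2 (mod 11) gives 1591s ≡ 10 (mod 11), and since 7⁻¹ ≡ 8 (mod 11), s ≡ 3. Hence t ≡ 36 + 1591·3 = 4809 (mod 17501).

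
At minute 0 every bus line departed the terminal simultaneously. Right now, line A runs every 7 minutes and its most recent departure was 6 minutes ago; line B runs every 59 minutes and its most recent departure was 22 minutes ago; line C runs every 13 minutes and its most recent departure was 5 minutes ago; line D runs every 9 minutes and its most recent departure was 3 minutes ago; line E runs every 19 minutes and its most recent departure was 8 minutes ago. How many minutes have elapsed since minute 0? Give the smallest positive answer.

570198

From t ≡ 6 (mod 7) write t = 6 + 7s. Substituting into t ≡ 22 (mod 59) gives 7s ≡ 16 (mod 59), and since 7⁻¹ ≡ 17 (mod 59), s ≡ 36. Hence t ≡ 6 + 7·36 = 258 (mod 413).
From t ≡ 258 (mod 413) write t = 258 + 413s. Substituting into t ≡ 5 (mod 13) gives 413s ≡ 7 (mod 13), and since 10⁻¹ ≡ 4 (mod 13), s ≡ 2. Hence t ≡ 258 + 413·2 = 1084 (mod 5369).
From t ≡ 1084 (mod 5369) write t = 1084 + 5369s. Substituting into t ≡ 3 (mod 9) gives 5369s ≡ 8 (mod 9), and since 5⁻¹ ≡ 2 (mod 9), s ≡ 7. Hence t ≡ 1084 + 5369·7 = 38667 (mod 48321).
From t ≡ 38667 (mod 48321) write t = 38667 + 48321s. Substituting into t ≡ 8 (mod 19) gives 48321s ≡ 6 (mod 19), and since 4⁻¹ ≡ 5 (mod 19), s ≡ 11. Hence t ≡ 38667 + 48321·11 = 570198 (mod 918099).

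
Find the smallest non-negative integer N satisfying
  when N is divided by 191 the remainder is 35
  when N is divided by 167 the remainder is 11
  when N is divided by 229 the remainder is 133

3349029

The moduli are pairwise coprime; M = 191·167·229 = 7304413.
M/191 = 38243; 38243 ≡ 43 (mod 191); 43·40 ≡ 1, so inverse 40.
M/167 = 43739; 43739 ≡ 152 (mod 167); 152·89 ≡ 1, so inverse 89.
M/229 = 31897; 31897 ≡ 66 (mod 229); 66·59 ≡ 1, so inverse 59.
N ≡ 35·38243·40 + 11·43739·89 + 133·31897·59 = 346656440.
346656440 mod 7304413 = 3349029.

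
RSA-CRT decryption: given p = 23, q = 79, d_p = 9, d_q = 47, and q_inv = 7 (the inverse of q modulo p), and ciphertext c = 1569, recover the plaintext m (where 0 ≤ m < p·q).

1299

m₁ = c^(d_p) mod p: c ≡ 5 (mod 23), and 5^9 mod 23 = 11.
m₂ = c^(d_q) mod q: c ≡ 68 (mod 79), and 68^47 mod 79 = 35.
h = q_inv·(m₁ − m₂) mod p = 7·(11 − 35) mod 23 = 16.
m = m₂ + h·q = 35 + 16·79 = 1299.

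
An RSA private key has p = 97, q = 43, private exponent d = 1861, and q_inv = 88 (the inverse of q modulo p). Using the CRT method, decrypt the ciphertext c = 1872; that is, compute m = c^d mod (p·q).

d_p = d mod (p−1) = 1861 mod 96 = 37; d_q = d mod (q−1) = 13.
m₁ = c^(d_p) mod p: c ≡ 29 (mod 97), and 29^37 mod 97 = 5.
m₂ = c^(d_q) mod q: c ≡ 23 (mod 43), and 23^13 mod 43 = 24.
h = q_inv·(m₁ − m₂) mod p = 88·(5 − 24) mod 97 = 74.
m = m₂ + h·q = 24 + 74·43 = 3206.

3206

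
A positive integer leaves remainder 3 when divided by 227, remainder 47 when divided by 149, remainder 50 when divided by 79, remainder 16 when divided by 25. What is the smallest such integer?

The moduli are pairwise coprime; N = 227·149·79·25 = 66800425.
N/227 = 294275; 294275 ≡ 83 (mod 227); 83·93 ≡ 1, so inverse 93.
N/149 = 448325; 448325 ≡ 133 (mod 149); 133·121 ≡ 1, so inverse 121.
N/79 = 845575; 845575 ≡ 38 (mod 79); 38·52 ≡ 1, so inverse 52.
N/25 = 2672017; 2672017 ≡ 17 (mod 25); 17·3 ≡ 1, so inverse 3.
m ≡ 3·294275·93 + 47·448325·121 + 50·845575·52 + 16·2672017·3 = 4958478816.
4958478816 mod 66800425 = 15247366.

15247366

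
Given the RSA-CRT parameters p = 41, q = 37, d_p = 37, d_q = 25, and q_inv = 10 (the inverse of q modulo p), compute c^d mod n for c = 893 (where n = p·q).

m₁ = c^(d_p) mod p: c ≡ 32 (mod 41), and 32^37 mod 41 = 32.
m₂ = c^(d_q) mod q: c ≡ 5 (mod 37), and 5^25 mod 37 = 19.
h = q_inv·(m₁ − m₂) mod p = 10·(32 − 19) mod 41 = 7.
m = m₂ + h·q = 19 + 7·37 = 278.

278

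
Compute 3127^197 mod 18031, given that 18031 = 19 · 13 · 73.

Mod 19: 3127 ≡ 11; by Fermat, exponent reduces to 197 mod 18 = 17; 11^17 ≡ 7 (mod 19).
Mod 13: 3127 ≡ 7; by Fermat, exponent reduces to 197 mod 12 = 5; 7^5 ≡ 11 (mod 13).
Mod 73: 3127 ≡ 61; by Fermat, exponent reduces to 197 mod 72 = 53; 61^53 ≡ 67 (mod 73).
Combine by CRT: x ≡ 7 (mod 19), x ≡ 11 (mod 13), x ≡ 67 (mod 73) ⇒ x ≡ 4301 (mod 18031).

4301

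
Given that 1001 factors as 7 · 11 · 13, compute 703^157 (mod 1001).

703

Mod 7: 703 ≡ 3; by Fermat, exponent reduces to 157 mod 6 = 1; 3^1 ≡ 3 (mod 7).
Mod 11: 703 ≡ 10; by Fermat, exponent reduces to 157 mod 10 = 7; 10^7 ≡ 10 (mod 11).
Mod 13: 703 ≡ 1; by Fermat, exponent reduces to 157 mod 12 = 1; 1^1 ≡ 1 (mod 13).
Combine by CRT: x ≡ 3 (mod 7), x ≡ 10 (mod 11), x ≡ 1 (mod 13) ⇒ x ≡ 703 (mod 1001).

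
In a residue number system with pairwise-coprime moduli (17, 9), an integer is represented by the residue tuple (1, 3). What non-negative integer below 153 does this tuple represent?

120

From x ≡ 1 (mod 17) write x = 1 + 17t. Substituting into x ≡ 3 (mod 9) gives 17t ≡ 2 (mod 9), and since 8⁻¹ ≡ 8 (mod 9), t ≡ 7. Hence x ≡ 1 + 17·7 = 120 (mod 153).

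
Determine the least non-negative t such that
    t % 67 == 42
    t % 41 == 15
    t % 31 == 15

Combine the congruences pairwise.
From t ≡ 42 (mod 67) write t = 42 + 67s. Substituting into t ≡ 15 (mod 41) gives 67s ≡ 14 (mod 41), and since 26⁻¹ ≡ 30 (mod 41), s ≡ 10. Hence t ≡ 42 + 67·10 = 712 (mod 2747).
From t ≡ 712 (mod 2747) write t = 712 + 2747s. Substituting into t ≡ 15 (mod 31) gives 2747s ≡ 16 (mod 31), and since 19⁻¹ ≡ 18 (mod 31), s ≡ 9. Hence t ≡ 712 + 2747·9 = 25435 (mod 85157).

25435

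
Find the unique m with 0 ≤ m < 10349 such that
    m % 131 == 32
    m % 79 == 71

From m ≡ 32 (mod 131) write m = 32 + 131t. Substituting into m ≡ 71 (mod 79) gives 131t ≡ 39 (mod 79), and since 52⁻¹ ≡ 38 (mod 79), t ≡ 60. Hence m ≡ 32 + 131·60 = 7892 (mod 10349).

7892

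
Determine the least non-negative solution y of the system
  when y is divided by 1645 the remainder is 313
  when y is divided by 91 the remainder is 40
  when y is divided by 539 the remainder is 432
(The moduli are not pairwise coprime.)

gcd(1645, 91) = 7 and 7 | (40 − 313), so the pair is consistent; merging gives y ≡ 313 (mod 21385), where 21385 = lcm(1645, 91).
gcd(21385, 539) = 7 and 7 | (432 − 313), so the pair is consistent; merging gives y ≡ 1368953 (mod 1646645), where 1646645 = lcm(21385, 539).
The solution is unique modulo lcm(1645, 91, 539) = 1646645.

1368953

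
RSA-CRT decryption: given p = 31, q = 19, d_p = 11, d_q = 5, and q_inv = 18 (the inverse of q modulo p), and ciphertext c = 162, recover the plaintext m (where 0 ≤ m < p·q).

m₁ = c^(d_p) mod p: c ≡ 7 (mod 31), and 7^11 mod 31 = 20.
m₂ = c^(d_q) mod q: c ≡ 10 (mod 19), and 10^5 mod 19 = 3.
h = q_inv·(m₁ − m₂) mod p = 18·(20 − 3) mod 31 = 27.
m = m₂ + h·q = 3 + 27·19 = 516.

516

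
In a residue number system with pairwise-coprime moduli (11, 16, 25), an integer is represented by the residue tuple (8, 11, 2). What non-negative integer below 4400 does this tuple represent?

3627

From x ≡ 8 (mod 11) write x = 8 + 11t. Substituting into x ≡ 11 (mod 16) gives 11t ≡ 3 (mod 16), and since 11⁻¹ ≡ 3 (mod 16), t ≡ 9. Hence x ≡ 8 + 11·9 = 107 (mod 176).
From x ≡ 107 (mod 176) write x = 107 + 176t. Substituting into x ≡ 2 (mod 25) gives 176t ≡ 20 (mod 25), and since 1⁻¹ ≡ 1 (mod 25), t ≡ 20. Hence x ≡ 107 + 176·20 = 3627 (mod 4400).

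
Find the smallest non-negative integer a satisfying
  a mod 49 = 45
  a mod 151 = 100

From a ≡ 45 (mod 49) write a = 45 + 49t. Substituting into a ≡ 100 (mod 151) gives 49t ≡ 55 (mod 151), and since 49⁻¹ ≡ 37 (mod 151), t ≡ 72. Hence a ≡ 45 + 49·72 = 3573 (mod 7399).

3573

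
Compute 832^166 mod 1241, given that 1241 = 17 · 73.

1089

Mod 17: 832 ≡ 16; by Fermat, exponent reduces to 166 mod 16 = 6; 16^6 ≡ 1 (mod 17).
Mod 73: 832 ≡ 29; by Fermat, exponent reduces to 166 mod 72 = 22; 29^22 ≡ 67 (mod 73).
Combine by CRT: x ≡ 1 (mod 17), x ≡ 67 (mod 73) ⇒ x ≡ 1089 (mod 1241).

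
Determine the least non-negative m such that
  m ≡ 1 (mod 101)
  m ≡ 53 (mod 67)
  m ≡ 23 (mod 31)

From m ≡ 1 (mod 101) write m = 1 + 101t. Substituting into m ≡ 53 (mod 67) gives 101t ≡ 52 (mod 67), and since 34⁻¹ ≡ 2 (mod 67), t ≡ 37. Hence m ≡ 1 + 101·37 = 3738 (mod 6767).
From m ≡ 3738 (mod 6767) write m = 3738 + 6767t. Substituting into m ≡ 23 (mod 31) gives 6767t ≡ 5 (mod 31), and since 9⁻¹ ≡ 7 (mod 31), t ≡ 4. Hence m ≡ 3738 + 6767·4 = 30806 (mod 209777).

30806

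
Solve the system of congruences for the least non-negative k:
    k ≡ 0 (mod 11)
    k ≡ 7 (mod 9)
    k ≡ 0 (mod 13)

The moduli are pairwise coprime; N = 11·9·13 = 1287.
N/11 = 117; 117 ≡ 7 (mod 11); 7·8 ≡ 1, so inverse 8.
N/9 = 143; 143 ≡ 8 (mod 9); 8·8 ≡ 1, so inverse 8.
N/13 = 99; 99 ≡ 8 (mod 13); 8·5 ≡ 1, so inverse 5.
k ≡ 0·117·8 + 7·143·8 + 0·99·5 = 8008.
8008 mod 1287 = 286.

286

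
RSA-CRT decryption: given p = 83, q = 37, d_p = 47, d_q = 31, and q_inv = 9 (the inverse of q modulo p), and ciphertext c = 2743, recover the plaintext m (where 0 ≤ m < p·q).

m₁ = c^(d_p) mod p: c ≡ 4 (mod 83), and 4^47 mod 83 = 29.
m₂ = c^(d_q) mod q: c ≡ 5 (mod 37), and 5^31 mod 37 = 24.
h = q_inv·(m₁ − m₂) mod p = 9·(29 − 24) mod 83 = 45.
m = m₂ + h·q = 24 + 45·37 = 1689.

1689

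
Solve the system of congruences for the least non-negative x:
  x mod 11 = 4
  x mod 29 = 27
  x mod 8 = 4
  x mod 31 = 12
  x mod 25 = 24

1591924

From x ≡ 4 (mod 11) write x = 4 + 11t. Substituting into x ≡ 27 (mod 29) gives 11t ≡ 23 (mod 29), and since 11⁻¹ ≡ 8 (mod 29), t ≡ 10. Hence x ≡ 4 + 11·10 = 114 (mod 319).
From x ≡ 114 (mod 319) write x = 114 + 319t. Substituting into x ≡ 4 (mod 8) gives 319t ≡ 2 (mod 8), and since 7⁻¹ ≡ 7 (mod 8), t ≡ 6. Hence x ≡ 114 + 319·6 = 2028 (mod 2552).
From x ≡ 2028 (mod 2552) write x = 2028 + 2552t. Substituting into x ≡ 12 (mod 31) gives 2552t ≡ 30 (mod 31), and since 10⁻¹ ≡ 28 (mod 31), t ≡ 3. Hence x ≡ 2028 + 2552·3 = 9684 (mod 79112).
From x ≡ 9684 (mod 79112) write x = 9684 + 79112t. Substituting into x ≡ 24 (mod 25) gives 79112t ≡ 15 (mod 25), and since 12⁻¹ ≡ 23 (mod 25), t ≡ 20. Hence x ≡ 9684 + 79112·20 = 1591924 (mod 1977800).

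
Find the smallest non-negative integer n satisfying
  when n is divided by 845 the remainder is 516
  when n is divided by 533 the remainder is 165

3896

gcd(845, 533) = 13 and 13 | (165 − 516), so the pair is consistent; merging gives n ≡ 3896 (mod 34645), where 34645 = lcm(845, 533).
The solution is unique modulo lcm(845, 533) = 34645.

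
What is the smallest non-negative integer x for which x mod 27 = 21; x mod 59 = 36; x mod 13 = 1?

17382

The moduli are pairwise coprime; N = 27·59·13 = 20709.
N/27 = 767; 767 ≡ 11 (mod 27); 11·5 ≡ 1, so inverse 5.
N/59 = 351; 351 ≡ 56 (mod 59); 56·39 ≡ 1, so inverse 39.
N/13 = 1593; 1593 ≡ 7 (mod 13); 7·2 ≡ 1, so inverse 2.
x ≡ 21·767·5 + 36·351·39 + 1·1593·2 = 576525.
576525 mod 20709 = 17382.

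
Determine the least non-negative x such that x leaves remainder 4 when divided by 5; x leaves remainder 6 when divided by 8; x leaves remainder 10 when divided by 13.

Combine the congruences pairwise.
From x ≡ 4 (mod 5) write x = 4 + 5t. Substituting into x ≡ 6 (mod 8) gives 5t ≡ 2 (mod 8), and since 5⁻¹ ≡ 5 (mod 8), t ≡ 2. Hence x ≡ 4 + 5·2 = 14 (mod 40).
From x ≡ 14 (mod 40) write x = 14 + 40t. Substituting into x ≡ 10 (mod 13) gives 40t ≡ 9 (mod 13), and since 1⁻¹ ≡ 1 (mod 13), t ≡ 9. Hence x ≡ 14 + 40·9 = 374 (mod 520).

374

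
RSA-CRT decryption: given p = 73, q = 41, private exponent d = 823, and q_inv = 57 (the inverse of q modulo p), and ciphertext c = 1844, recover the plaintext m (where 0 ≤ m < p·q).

d_p = d mod (p−1) = 823 mod 72 = 31; d_q = d mod (q−1) = 23.
m₁ = c^(d_p) mod p: c ≡ 19 (mod 73), and 19^31 mod 73 = 67.
m₂ = c^(d_q) mod q: c ≡ 40 (mod 41), and 40^23 mod 41 = 40.
h = q_inv·(m₁ − m₂) mod p = 57·(67 − 40) mod 73 = 6.
m = m₂ + h·q = 40 + 6·41 = 286.

286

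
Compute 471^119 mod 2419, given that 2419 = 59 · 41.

Mod 59: 471 ≡ 58; by Fermat, exponent reduces to 119 mod 58 = 3; 58^3 ≡ 58 (mod 59).
Mod 41: 471 ≡ 20; by Fermat, exponent reduces to 119 mod 40 = 39; 20^39 ≡ 39 (mod 41).
Combine by CRT: x ≡ 58 (mod 59), x ≡ 39 (mod 41) ⇒ x ≡ 1474 (mod 2419).

1474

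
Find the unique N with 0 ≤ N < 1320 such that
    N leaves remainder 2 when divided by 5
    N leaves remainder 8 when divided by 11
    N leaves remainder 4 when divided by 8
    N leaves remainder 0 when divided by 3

The moduli are pairwise coprime; M = 5·11·8·3 = 1320.
M/5 = 264; 264 ≡ 4 (mod 5); 4·4 ≡ 1, so inverse 4.
M/11 = 120; 120 ≡ 10 (mod 11); 10·10 ≡ 1, so inverse 10.
M/8 = 165; 165 ≡ 5 (mod 8); 5·5 ≡ 1, so inverse 5.
M/3 = 440; 440 ≡ 2 (mod 3); 2·2 ≡ 1, so inverse 2.
N ≡ 2·264·4 + 8·120·10 + 4·165·5 + 0·440·2 = 15012.
15012 mod 1320 = 492.

492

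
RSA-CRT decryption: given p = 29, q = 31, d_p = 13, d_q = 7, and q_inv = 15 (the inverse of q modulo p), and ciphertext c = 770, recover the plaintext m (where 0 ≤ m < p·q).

832

m₁ = c^(d_p) mod p: c ≡ 16 (mod 29), and 16^13 mod 29 = 20.
m₂ = c^(d_q) mod q: c ≡ 26 (mod 31), and 26^7 mod 31 = 26.
h = q_inv·(m₁ − m₂) mod p = 15·(20 − 26) mod 29 = 26.
m = m₂ + h·q = 26 + 26·31 = 832.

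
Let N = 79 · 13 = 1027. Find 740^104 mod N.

Mod 79: 740 ≡ 29; by Fermat, exponent reduces to 104 mod 78 = 26; 29^26 ≡ 55 (mod 79).
Mod 13: 740 ≡ 12; by Fermat, exponent reduces to 104 mod 12 = 8; 12^8 ≡ 1 (mod 13).
Combine by CRT: x ≡ 55 (mod 79), x ≡ 1 (mod 13) ⇒ x ≡ 924 (mod 1027).

924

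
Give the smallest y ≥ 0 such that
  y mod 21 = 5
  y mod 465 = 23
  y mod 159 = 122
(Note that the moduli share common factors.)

150218

Combine the congruences pairwise.
gcd(21, 465) = 3 and 3 | (23 − 5), so the pair is consistent; merging gives y ≡ 488 (mod 3255), where 3255 = lcm(21, 465).
gcd(3255, 159) = 3 and 3 | (122 − 488), so the pair is consistent; merging gives y ≡ 150218 (mod 172515), where 172515 = lcm(3255, 159).
The solution is unique modulo lcm(21, 465, 159) = 172515.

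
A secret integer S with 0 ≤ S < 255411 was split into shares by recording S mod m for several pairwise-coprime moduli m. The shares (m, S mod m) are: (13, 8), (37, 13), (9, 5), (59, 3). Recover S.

The moduli are pairwise coprime; N = 13·37·9·59 = 255411.
N/13 = 19647; 19647 ≡ 4 (mod 13); 4·10 ≡ 1, so inverse 10.
N/37 = 6903; 6903 ≡ 21 (mod 37); 21·30 ≡ 1, so inverse 30.
N/9 = 28379; 28379 ≡ 2 (mod 9); 2·5 ≡ 1, so inverse 5.
N/59 = 4329; 4329 ≡ 22 (mod 59); 22·51 ≡ 1, so inverse 51.
S ≡ 8·19647·10 + 13·6903·30 + 5·28379·5 + 3·4329·51 = 5635742.
5635742 mod 255411 = 16700.

16700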